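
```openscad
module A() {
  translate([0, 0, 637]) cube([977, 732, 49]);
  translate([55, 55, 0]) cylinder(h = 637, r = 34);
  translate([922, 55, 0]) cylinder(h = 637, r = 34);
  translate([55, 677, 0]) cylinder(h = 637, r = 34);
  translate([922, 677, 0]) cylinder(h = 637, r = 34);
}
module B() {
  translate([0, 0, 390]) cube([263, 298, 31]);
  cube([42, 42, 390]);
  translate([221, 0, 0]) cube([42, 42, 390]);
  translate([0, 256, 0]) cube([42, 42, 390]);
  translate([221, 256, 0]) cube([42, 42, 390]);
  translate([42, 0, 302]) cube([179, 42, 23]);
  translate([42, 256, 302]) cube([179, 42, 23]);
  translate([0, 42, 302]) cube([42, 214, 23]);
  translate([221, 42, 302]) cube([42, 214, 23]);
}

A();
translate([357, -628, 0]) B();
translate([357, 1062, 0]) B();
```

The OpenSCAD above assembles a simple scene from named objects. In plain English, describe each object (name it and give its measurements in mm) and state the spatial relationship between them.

A is a rectangular dining table. The top is 977×732×49 mm with its upper surface at z = 686 mm. It stands on four round legs of 68 mm diameter, each leg's bounding box inset 21 mm from the nearest pair of top edges, running from the floor to the underside of the top.

B is a four-legged stool. The seat is a 263×298×31 mm slab whose top surface is at z = 421 mm; four square legs, each 42×42 mm in cross-section, run from the floor (z = 0) to the underside of the seat, each flush with a corner of the seat. Four stretchers, 42 mm wide and 23 mm tall, connect adjacent legs with their undersides at z = 302 mm, each running between the inner faces of the legs it joins and aligned with the legs' outer faces on the other axis.

Two stools sit around the table at the −y, +y sides.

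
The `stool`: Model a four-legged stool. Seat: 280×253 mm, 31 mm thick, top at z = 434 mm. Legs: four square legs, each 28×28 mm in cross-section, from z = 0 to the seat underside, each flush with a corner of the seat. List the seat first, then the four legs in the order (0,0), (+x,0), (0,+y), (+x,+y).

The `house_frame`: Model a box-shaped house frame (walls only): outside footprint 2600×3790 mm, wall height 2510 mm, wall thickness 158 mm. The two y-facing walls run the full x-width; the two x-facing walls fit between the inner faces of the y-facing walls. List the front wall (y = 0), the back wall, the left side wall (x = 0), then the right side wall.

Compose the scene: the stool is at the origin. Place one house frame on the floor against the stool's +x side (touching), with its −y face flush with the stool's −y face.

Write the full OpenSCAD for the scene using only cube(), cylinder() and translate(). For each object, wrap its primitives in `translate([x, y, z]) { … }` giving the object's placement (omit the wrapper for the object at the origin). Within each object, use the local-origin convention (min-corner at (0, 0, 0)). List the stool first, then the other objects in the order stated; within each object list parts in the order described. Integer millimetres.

translate([0, 0, 403]) cube([280, 253, 31]);
cube([28, 28, 403]);
translate([252, 0, 0]) cube([28, 28, 403]);
translate([0, 225, 0]) cube([28, 28, 403]);
translate([252, 225, 0]) cube([28, 28, 403]);
translate([280, 0, 0]) {
  cube([2600, 158, 2510]);
  translate([0, 3632, 0]) cube([2600, 158, 2510]);
  translate([0, 158, 0]) cube([158, 3474, 2510]);
  translate([2442, 158, 0]) cube([158, 3474, 2510]);
}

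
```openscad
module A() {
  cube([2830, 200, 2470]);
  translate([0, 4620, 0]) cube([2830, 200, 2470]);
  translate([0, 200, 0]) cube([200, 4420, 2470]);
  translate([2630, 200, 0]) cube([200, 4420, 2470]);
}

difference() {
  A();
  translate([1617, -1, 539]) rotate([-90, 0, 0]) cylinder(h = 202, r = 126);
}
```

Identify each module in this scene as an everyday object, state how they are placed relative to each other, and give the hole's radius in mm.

The subtracted cylinder has r = 126 mm.

A is a house frame. The house frame has a circular hole through its front wall. The hole's radius is 126 mm.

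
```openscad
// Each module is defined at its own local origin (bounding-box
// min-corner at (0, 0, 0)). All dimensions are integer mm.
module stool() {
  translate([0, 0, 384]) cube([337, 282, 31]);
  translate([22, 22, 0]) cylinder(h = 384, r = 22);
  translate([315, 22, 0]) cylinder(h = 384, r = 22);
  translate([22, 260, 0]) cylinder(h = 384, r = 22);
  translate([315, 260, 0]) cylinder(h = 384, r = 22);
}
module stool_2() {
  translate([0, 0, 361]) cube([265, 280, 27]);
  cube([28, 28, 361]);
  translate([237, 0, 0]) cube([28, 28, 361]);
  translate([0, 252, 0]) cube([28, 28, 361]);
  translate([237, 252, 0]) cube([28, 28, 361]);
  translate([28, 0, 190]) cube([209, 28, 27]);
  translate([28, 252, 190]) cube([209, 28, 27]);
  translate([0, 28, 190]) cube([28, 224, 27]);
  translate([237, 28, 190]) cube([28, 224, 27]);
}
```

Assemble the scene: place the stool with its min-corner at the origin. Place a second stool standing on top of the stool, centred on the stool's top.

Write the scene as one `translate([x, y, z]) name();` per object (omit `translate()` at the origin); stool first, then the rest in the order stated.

stool();
translate([36, 1, 415]) stool_2();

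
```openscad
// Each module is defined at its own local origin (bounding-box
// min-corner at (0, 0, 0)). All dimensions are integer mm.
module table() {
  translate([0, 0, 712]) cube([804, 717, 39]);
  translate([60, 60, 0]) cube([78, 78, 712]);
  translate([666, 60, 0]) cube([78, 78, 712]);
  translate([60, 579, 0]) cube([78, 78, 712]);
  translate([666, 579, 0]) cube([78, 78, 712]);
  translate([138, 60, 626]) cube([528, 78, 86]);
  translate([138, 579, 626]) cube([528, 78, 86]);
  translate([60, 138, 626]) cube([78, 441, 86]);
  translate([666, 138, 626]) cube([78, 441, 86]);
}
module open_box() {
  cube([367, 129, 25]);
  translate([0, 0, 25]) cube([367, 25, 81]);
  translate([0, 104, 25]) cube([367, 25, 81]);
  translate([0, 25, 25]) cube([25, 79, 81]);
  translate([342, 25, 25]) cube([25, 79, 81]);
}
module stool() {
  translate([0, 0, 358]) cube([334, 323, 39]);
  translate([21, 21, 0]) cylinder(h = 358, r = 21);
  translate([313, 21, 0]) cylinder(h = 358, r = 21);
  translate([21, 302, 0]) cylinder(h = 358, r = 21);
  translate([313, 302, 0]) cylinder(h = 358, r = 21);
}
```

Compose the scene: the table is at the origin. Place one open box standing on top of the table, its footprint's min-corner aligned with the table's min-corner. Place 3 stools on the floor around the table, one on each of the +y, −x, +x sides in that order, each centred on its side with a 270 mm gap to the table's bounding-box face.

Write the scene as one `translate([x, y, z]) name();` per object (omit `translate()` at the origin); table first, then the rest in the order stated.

table();
translate([0, 0, 751]) open_box();
translate([235, 987, 0]) stool();
translate([-604, 197, 0]) stool();
translate([1074, 197, 0]) stool();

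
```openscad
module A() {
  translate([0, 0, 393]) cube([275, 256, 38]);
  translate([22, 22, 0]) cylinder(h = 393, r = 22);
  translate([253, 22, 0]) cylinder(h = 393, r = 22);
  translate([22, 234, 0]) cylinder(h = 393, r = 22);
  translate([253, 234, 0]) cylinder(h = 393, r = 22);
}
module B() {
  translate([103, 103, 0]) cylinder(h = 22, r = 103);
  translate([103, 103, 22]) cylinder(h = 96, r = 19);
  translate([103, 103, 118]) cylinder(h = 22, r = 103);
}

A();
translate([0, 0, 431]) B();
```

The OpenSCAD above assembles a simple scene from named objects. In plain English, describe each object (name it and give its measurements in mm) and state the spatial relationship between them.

A is a four-legged stool. The seat is 275×256 mm, 38 mm thick, top at z = 431 mm. It stands on four round legs, each 44 mm in diameter, from z = 0 to the seat underside, each leg's axis is inset half a diameter from the nearest pair of seat edges (so the leg's bounding box is flush with the corner).

B is a spool: two coaxial disc flanges of radius 103 mm and thickness 22 mm, joined by a core cylinder of radius 19 mm and height 96 mm. The lower flange rests on z = 0 and the three cylinders share a vertical axis.

The spool is on top of the stool.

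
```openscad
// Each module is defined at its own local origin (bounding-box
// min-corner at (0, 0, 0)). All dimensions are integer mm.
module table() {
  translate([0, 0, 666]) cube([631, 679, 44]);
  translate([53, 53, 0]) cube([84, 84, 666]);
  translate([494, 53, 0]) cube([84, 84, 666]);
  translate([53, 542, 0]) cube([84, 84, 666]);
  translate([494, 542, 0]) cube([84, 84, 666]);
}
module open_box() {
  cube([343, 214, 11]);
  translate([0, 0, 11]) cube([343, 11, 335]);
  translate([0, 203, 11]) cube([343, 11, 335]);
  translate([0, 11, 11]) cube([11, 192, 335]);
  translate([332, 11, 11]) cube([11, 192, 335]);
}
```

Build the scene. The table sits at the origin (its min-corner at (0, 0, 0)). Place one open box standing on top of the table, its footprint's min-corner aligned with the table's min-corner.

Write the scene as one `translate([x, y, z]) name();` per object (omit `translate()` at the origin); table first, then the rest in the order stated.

table();
translate([0, 0, 710]) open_box();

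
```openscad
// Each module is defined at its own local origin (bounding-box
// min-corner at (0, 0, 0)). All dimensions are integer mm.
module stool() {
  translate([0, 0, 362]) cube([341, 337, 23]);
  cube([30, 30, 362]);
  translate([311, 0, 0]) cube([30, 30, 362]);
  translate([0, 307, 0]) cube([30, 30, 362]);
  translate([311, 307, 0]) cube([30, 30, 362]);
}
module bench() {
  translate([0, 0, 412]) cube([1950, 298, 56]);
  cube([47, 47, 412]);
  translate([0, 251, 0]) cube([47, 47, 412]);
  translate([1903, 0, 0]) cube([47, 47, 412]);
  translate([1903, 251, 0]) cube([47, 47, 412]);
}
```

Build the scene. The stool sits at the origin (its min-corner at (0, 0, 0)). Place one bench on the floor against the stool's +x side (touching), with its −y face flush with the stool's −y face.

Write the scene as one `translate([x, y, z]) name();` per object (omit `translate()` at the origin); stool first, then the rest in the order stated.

stool();
translate([341, 0, 0]) bench();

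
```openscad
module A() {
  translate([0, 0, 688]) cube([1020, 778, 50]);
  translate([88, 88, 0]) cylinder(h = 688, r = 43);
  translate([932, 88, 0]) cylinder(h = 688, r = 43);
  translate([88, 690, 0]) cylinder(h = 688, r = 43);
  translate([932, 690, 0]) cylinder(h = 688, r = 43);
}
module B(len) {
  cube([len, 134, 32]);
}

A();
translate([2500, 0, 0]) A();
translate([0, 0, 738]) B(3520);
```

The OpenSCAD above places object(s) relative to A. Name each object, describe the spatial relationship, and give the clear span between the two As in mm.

A is a table. B is a beam. A beam spans the tops of two tables. The clear span between the two tables is 1480 mm.

Second table starts at x = 2500; first ends at x = 1020; clear span = 2500 − 1020 = 1480 mm.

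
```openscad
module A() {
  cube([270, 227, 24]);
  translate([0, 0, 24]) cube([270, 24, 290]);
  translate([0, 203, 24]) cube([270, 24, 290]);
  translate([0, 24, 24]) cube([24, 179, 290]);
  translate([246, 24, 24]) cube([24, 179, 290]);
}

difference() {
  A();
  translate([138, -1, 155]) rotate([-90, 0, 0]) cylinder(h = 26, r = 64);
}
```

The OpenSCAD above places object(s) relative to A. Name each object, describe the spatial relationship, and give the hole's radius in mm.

A is an open box. The open box has a circular hole through its front wall. The hole's radius is 64 mm.

The subtracted cylinder has r = 64 mm.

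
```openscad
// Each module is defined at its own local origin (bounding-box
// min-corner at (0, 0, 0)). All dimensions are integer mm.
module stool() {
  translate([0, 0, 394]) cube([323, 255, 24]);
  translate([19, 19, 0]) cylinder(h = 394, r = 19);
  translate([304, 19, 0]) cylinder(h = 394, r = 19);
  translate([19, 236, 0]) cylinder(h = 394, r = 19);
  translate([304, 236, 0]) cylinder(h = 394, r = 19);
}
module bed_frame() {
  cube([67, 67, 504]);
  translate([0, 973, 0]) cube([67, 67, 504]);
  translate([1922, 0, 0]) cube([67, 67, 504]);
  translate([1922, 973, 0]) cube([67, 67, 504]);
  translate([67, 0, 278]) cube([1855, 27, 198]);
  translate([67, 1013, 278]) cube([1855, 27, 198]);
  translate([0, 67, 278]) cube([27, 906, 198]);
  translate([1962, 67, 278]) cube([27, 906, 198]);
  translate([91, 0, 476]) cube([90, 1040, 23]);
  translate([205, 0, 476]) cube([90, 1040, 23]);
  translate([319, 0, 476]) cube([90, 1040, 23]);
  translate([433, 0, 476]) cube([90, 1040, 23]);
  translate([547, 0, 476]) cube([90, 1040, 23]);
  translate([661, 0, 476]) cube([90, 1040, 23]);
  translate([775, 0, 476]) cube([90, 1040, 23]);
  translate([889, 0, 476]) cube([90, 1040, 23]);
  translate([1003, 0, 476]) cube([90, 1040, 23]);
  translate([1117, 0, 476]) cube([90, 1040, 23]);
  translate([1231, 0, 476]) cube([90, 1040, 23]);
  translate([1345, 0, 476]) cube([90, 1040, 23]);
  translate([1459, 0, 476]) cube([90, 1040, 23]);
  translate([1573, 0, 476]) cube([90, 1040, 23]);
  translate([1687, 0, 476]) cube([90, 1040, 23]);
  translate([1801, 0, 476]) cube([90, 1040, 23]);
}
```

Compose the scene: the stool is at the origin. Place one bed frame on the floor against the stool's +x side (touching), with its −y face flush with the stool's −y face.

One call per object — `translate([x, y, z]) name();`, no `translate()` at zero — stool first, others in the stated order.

stool();
translate([323, 0, 0]) bed_frame();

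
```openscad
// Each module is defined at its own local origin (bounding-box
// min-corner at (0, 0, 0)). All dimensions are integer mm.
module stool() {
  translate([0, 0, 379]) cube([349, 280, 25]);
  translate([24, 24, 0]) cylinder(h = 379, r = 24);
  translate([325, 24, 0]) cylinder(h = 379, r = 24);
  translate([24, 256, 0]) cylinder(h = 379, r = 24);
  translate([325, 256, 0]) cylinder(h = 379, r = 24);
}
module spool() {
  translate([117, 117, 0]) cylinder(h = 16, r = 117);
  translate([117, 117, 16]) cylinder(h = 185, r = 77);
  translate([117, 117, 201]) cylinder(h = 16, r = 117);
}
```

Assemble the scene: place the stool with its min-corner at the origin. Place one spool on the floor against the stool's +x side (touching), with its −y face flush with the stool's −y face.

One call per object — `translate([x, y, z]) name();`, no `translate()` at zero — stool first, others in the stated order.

stool();
translate([349, 0, 0]) spool();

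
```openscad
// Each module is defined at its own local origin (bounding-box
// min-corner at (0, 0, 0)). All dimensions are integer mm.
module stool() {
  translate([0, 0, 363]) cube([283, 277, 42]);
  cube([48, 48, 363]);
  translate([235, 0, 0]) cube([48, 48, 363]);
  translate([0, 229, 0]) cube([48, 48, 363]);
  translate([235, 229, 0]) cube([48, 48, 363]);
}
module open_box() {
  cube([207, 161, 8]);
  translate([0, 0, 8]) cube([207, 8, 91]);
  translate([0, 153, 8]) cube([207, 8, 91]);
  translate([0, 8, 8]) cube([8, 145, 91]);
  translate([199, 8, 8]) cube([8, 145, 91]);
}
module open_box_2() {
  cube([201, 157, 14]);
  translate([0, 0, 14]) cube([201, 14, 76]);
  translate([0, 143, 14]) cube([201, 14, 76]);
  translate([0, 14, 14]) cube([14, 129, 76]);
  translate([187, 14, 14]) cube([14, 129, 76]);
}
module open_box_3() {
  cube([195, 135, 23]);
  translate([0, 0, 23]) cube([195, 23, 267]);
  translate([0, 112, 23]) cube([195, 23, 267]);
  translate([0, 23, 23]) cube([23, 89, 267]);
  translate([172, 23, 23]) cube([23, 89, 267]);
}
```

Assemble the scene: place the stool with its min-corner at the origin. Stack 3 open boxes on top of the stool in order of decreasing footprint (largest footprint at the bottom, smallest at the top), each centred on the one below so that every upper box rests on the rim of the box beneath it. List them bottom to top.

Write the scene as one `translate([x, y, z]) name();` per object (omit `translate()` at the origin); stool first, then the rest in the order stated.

stool();
translate([38, 58, 405]) open_box();
translate([41, 60, 504]) open_box_2();
translate([44, 71, 594]) open_box_3();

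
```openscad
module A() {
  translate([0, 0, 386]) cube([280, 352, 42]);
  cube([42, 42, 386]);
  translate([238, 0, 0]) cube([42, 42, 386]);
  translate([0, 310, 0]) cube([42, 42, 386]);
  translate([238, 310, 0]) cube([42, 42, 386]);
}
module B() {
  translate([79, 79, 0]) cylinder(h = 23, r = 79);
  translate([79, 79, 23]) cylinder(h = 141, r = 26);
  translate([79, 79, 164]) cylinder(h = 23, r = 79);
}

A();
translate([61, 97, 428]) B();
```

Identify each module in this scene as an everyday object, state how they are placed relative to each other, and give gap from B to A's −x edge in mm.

A is a stool. B is a spool. The spool is on top of the stool, centred. The gap from the spool to the stool's −x edge is 61 mm.

The spool's min-x is at 61; the stool's min-x is 0; gap = 61 mm.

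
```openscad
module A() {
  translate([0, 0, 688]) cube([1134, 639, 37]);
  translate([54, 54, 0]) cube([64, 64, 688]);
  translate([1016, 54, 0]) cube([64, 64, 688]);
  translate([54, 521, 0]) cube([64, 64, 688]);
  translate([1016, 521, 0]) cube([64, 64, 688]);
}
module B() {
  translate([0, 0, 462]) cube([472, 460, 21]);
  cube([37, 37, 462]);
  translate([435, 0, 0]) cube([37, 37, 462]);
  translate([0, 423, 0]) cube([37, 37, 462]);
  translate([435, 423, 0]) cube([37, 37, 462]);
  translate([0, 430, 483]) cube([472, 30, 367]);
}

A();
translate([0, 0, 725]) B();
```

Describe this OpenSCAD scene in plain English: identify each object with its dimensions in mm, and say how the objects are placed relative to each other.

A is a table with a 1134×639 mm rectangular top, 37 mm thick, top surface at z = 725 mm, supported by four 64×64 mm square legs, each inset 54 mm from the nearest pair of top edges, running from the floor.

B is a chair. The seat is a 472×460×21 mm slab with its top at z = 483 mm, on four 37×37 mm corner legs (flush with the seat edges, standing on z = 0). A flat backrest 30 mm thick, 367 mm tall, spans the full seat width and rises from the seat top along its +y edge, rear face flush with the rear of the seat.

The chair is on top of the table.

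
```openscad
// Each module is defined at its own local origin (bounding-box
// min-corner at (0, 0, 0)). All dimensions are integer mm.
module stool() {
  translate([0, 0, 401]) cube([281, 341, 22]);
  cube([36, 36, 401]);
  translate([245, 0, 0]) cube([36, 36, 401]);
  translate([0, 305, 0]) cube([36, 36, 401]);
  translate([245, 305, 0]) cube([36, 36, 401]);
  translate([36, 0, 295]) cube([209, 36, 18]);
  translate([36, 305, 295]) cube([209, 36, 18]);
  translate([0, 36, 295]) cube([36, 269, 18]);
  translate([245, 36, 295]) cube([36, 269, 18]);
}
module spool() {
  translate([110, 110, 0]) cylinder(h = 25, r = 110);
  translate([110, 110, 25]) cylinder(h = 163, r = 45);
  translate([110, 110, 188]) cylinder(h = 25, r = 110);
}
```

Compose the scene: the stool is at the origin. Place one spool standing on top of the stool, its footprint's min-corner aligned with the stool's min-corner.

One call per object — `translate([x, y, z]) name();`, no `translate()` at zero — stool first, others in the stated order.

stool();
translate([0, 0, 423]) spool();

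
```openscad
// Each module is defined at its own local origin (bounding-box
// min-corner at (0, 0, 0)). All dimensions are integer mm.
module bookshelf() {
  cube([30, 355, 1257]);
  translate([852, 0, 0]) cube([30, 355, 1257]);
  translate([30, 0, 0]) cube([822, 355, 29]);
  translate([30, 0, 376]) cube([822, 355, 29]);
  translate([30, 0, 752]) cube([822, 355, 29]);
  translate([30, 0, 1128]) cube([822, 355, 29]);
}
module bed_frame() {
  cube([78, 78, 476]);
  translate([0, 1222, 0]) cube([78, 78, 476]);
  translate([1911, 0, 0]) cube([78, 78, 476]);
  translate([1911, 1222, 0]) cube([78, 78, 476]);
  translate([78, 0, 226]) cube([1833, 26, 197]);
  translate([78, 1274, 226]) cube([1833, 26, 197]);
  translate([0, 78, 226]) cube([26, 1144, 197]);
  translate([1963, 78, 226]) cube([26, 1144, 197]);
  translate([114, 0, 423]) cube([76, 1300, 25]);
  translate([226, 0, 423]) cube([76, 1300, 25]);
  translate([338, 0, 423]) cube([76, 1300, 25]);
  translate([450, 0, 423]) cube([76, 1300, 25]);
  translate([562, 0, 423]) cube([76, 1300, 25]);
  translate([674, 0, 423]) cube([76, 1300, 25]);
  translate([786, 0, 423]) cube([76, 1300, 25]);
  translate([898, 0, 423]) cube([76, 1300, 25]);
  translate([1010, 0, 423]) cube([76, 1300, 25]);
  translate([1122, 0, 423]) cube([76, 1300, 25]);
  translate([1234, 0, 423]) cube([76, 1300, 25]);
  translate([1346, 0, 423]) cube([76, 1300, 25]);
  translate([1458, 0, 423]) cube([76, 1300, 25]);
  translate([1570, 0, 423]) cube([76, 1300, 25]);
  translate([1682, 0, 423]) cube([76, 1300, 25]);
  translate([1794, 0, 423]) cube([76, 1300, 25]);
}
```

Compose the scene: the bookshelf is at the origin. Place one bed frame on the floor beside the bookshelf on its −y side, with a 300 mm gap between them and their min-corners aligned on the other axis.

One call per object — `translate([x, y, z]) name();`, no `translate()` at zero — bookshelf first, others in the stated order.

bookshelf();
translate([0, -1600, 0]) bed_frame();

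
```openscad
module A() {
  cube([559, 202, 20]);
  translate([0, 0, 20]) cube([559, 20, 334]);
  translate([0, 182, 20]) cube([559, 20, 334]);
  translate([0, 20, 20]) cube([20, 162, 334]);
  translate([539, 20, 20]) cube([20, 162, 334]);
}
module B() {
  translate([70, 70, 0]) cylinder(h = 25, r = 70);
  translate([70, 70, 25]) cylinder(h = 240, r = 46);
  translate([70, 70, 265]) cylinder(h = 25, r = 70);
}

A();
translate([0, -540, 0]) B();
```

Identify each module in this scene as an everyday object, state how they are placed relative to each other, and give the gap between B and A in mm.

A is an open box. B is a spool. The spool is on the floor beside the open box on its −y side. The gap between the spool and the open box is 400 mm.

The spool's nearest face is 400 mm from the open box's −y face.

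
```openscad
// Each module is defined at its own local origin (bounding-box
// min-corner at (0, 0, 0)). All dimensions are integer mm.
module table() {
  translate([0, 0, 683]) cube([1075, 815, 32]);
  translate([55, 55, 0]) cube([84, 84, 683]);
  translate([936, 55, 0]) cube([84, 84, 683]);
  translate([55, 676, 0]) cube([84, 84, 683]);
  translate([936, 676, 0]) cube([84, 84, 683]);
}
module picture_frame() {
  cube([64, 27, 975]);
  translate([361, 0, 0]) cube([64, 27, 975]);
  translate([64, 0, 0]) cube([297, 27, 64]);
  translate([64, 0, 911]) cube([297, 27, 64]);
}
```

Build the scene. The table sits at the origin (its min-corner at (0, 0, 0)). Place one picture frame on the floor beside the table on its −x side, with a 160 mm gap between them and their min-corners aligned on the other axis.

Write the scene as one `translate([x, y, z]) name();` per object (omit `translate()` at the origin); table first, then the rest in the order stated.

table();
translate([-585, 0, 0]) picture_frame();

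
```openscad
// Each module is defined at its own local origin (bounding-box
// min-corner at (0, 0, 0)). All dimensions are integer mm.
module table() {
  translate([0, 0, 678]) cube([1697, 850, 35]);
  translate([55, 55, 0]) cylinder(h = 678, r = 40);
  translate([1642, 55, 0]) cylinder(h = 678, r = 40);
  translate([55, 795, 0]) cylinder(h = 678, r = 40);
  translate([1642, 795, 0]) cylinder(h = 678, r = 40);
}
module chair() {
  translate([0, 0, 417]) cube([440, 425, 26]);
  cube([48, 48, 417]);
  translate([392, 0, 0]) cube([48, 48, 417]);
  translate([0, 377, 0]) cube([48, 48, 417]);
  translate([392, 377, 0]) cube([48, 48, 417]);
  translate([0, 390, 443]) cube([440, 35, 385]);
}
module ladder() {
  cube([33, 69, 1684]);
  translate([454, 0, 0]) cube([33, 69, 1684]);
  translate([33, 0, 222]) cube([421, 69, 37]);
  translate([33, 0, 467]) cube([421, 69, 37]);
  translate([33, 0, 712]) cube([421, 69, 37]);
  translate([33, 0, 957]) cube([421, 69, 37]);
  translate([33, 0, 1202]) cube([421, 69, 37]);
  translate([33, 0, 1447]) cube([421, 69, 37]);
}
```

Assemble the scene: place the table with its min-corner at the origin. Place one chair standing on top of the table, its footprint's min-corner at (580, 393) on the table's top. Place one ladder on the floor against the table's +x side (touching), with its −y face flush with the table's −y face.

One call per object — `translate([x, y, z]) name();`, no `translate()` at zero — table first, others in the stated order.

table();
translate([580, 393, 713]) chair();
translate([1697, 0, 0]) ladder();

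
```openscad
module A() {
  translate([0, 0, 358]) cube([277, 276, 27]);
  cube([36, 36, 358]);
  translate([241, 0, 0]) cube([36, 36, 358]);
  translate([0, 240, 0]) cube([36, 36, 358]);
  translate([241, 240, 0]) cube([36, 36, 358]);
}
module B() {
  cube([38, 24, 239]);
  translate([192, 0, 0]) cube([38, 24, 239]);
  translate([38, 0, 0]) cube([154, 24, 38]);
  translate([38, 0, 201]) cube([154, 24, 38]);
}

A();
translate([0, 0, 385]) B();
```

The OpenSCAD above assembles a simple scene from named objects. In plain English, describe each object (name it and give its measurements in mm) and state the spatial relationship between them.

A is a four-legged stool. The seat is a 277×276×27 mm slab whose top surface is at z = 385 mm; four square legs, each 36×36 mm in cross-section, run from the floor (z = 0) to the underside of the seat, each flush with a corner of the seat.

B is a picture frame with a 154×163 mm rectangular opening (x by z) and a uniform 38 mm border on every side. Frame depth is 24 mm along y. It is built from two vertical stiles running the full outside height and two horizontal rails spanning the gap between the stiles.

The picture frame is on top of the stool.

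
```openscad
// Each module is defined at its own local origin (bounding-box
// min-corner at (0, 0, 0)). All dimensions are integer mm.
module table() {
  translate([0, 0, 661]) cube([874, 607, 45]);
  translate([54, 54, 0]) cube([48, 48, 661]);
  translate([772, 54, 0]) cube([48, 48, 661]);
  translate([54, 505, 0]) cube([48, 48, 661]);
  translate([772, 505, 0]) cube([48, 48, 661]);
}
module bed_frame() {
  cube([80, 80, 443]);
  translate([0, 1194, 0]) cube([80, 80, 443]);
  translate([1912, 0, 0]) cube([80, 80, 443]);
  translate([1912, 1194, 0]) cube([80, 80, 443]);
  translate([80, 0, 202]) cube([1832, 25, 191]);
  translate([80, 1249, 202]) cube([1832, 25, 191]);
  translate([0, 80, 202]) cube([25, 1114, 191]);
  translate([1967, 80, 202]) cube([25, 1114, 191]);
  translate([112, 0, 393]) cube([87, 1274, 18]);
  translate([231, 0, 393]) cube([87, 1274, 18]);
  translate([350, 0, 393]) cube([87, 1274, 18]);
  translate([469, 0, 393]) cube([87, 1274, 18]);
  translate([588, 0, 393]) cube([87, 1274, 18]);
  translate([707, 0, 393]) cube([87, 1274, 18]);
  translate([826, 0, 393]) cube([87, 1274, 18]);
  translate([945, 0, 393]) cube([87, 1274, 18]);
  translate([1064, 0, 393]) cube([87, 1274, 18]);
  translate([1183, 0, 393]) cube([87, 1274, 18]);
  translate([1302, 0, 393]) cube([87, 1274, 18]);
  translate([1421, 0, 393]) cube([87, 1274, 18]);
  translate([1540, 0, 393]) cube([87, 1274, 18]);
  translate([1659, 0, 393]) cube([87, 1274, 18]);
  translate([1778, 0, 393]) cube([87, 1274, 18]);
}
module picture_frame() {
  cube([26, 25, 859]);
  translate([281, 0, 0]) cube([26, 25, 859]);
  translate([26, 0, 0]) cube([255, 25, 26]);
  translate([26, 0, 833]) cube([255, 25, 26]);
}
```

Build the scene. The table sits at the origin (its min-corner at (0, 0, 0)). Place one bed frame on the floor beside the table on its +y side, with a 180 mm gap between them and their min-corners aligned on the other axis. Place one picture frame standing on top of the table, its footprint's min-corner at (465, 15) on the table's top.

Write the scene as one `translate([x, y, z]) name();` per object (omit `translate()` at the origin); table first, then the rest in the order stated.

table();
translate([0, 787, 0]) bed_frame();
translate([465, 15, 706]) picture_frame();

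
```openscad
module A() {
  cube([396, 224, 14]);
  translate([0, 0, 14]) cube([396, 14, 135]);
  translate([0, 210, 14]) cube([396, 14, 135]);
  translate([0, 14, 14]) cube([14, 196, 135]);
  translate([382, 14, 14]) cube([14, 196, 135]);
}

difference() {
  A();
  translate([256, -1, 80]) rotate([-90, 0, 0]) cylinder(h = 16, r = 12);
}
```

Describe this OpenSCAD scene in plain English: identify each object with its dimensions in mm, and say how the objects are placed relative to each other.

A is an open storage box with external size 396×224×149 mm and wall thickness 14 mm (the base is also 14 mm thick). The base covers the whole footprint; the four walls stand on the base, with the y-facing walls full-width and the x-facing walls fitting between their inner faces.

The open box has a circular hole of radius 12 mm through its front wall, centred at (x = 256, z = 80).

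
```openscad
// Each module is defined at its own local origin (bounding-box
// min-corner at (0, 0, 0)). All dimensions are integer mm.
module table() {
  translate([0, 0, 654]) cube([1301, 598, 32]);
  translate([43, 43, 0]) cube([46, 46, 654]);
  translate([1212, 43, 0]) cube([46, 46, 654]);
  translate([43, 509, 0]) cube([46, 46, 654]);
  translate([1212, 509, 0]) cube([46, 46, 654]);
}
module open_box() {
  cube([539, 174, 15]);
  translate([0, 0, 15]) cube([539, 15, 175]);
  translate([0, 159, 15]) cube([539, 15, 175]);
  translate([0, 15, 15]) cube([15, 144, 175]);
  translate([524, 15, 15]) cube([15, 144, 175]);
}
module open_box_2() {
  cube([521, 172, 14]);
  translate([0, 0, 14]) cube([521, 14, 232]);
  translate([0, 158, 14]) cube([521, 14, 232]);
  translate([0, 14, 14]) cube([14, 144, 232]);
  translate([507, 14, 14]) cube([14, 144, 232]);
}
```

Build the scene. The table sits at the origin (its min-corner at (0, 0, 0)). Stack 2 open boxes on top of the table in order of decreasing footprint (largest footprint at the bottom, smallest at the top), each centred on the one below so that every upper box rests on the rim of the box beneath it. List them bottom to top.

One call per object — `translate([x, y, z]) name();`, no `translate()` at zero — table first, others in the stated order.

table();
translate([381, 212, 686]) open_box();
translate([390, 213, 876]) open_box_2();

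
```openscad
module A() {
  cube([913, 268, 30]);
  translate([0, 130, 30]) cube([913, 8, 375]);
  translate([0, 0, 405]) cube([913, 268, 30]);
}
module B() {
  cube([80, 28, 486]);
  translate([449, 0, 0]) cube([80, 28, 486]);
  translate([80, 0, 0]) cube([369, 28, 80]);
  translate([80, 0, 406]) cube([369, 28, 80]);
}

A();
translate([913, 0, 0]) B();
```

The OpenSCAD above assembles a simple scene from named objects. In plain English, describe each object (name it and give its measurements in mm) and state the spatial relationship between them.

A is an I-beam lying along x, 913 mm long. Overall section height 435 mm. Two flanges 268 mm wide (y) and 30 mm thick, one on the floor and one at the top; a web 8 mm thick runs between them, centred on the flange width.

B is a rectangular picture frame lying in the x–z plane (depth along y). The opening is 369 mm wide (x) by 326 mm tall (z), surrounded by a border 80 mm wide on all four sides. The frame is 28 mm deep and is made of two full-height vertical stiles with two horizontal rails fitted between them.

The picture frame is against the I-beam's +x side, with their −y faces flush.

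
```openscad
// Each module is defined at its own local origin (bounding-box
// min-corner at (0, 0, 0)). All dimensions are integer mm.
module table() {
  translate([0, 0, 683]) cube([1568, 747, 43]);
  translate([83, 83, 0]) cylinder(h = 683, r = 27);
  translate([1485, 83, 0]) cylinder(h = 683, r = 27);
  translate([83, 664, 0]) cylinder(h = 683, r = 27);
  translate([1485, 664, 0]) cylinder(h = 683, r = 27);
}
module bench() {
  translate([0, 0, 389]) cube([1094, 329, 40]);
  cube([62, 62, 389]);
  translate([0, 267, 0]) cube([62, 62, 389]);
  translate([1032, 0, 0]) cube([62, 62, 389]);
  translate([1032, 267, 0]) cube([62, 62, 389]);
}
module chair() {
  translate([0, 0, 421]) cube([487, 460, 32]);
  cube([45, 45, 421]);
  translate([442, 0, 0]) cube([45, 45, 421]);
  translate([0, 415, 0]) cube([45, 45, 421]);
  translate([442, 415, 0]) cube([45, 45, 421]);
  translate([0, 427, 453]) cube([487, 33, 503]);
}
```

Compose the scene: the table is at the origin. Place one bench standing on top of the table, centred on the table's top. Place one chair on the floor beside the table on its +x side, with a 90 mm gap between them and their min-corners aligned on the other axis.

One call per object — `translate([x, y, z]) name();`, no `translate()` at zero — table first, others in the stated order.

table();
translate([237, 209, 726]) bench();
translate([1658, 0, 0]) chair();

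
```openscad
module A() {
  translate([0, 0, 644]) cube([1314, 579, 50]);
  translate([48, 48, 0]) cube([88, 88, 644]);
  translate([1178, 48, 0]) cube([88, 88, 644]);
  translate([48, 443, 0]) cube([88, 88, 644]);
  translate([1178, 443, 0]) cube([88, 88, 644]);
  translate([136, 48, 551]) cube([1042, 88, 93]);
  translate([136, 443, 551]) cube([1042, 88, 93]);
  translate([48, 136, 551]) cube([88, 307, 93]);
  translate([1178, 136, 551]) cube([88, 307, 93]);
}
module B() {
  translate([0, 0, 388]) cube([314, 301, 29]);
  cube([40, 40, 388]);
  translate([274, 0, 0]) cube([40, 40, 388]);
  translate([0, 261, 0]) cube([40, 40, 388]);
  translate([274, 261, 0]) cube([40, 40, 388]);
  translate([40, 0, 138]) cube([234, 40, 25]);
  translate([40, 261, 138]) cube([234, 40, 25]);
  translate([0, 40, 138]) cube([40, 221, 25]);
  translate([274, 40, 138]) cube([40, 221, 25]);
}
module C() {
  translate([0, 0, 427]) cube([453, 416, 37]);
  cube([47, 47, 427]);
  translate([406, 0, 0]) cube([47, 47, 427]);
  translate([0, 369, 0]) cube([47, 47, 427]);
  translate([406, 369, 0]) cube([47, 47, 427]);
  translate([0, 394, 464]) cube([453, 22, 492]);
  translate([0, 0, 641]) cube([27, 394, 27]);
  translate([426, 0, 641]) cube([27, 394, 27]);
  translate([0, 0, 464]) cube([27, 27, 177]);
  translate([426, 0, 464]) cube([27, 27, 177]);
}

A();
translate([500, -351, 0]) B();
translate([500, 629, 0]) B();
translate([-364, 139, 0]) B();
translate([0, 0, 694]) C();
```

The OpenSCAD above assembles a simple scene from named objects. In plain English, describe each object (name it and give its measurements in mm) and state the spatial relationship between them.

A is a rectangular dining table. The top is 1314×579×50 mm with its upper surface at z = 694 mm. It stands on four 88×88 mm square legs, each inset 48 mm from the nearest pair of top edges, running from the floor to the underside of the top. Four apron rails, 88 mm thick and 93 mm tall, run between adjacent legs with their top edges flush with the underside of the top and their outer faces flush with the legs' outer faces.

B is a simple wooden stool: a rectangular seat 314 mm (x) by 301 mm (y), 29 mm thick, top face at z = 417 mm, on four square legs, each 40×40 mm in cross-section. The legs rest on z = 0, each flush with a corner of the seat. Four stretchers, 40 mm wide and 25 mm tall, connect adjacent legs with their undersides at z = 138 mm, each running between the inner faces of the legs it joins and aligned with the legs' outer faces on the other axis.

C is a chair. The seat is a 453×416×37 mm slab with its top at z = 464 mm, on four 47×47 mm corner legs (flush with the seat edges, standing on z = 0). A flat backrest 22 mm thick, 492 mm tall, spans the full seat width and rises from the seat top along its +y edge, rear face flush with the rear of the seat. Two armrests of 27×27 mm section run along each side from the seat's front edge to the front of the backrest, top faces 204 mm above the seat top and outer faces flush with the seat's x-edges; a 27×27 mm post under the front of each armrest stands on the seat at the front corner.

Three stools sit around the table at the −y, +y, −x sides. The chair is on top of the table.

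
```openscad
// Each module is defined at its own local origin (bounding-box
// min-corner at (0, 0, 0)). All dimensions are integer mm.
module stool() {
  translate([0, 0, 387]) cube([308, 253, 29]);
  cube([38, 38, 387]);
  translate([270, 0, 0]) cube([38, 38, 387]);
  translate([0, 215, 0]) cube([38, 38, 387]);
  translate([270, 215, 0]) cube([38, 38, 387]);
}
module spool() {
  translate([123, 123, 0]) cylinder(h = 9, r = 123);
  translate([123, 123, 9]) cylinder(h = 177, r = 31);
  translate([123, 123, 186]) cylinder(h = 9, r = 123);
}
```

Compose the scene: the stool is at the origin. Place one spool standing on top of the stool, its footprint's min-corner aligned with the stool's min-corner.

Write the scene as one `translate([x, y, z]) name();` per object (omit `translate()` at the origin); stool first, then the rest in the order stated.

stool();
translate([0, 0, 416]) spool();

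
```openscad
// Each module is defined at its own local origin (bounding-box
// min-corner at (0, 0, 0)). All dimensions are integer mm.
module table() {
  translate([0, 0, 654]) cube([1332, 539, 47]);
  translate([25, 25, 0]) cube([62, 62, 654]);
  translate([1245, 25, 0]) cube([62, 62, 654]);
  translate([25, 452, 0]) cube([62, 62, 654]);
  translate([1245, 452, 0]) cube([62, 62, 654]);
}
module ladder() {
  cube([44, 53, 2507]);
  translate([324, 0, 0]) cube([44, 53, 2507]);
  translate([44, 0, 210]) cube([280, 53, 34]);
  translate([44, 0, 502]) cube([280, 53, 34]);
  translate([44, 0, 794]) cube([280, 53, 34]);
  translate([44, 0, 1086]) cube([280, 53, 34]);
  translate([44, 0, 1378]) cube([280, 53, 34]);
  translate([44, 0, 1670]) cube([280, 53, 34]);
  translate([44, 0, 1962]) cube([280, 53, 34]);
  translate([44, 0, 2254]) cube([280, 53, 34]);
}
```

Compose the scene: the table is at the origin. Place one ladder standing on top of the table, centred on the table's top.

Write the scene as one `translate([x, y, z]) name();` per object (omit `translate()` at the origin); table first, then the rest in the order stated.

table();
translate([482, 243, 701]) ladder();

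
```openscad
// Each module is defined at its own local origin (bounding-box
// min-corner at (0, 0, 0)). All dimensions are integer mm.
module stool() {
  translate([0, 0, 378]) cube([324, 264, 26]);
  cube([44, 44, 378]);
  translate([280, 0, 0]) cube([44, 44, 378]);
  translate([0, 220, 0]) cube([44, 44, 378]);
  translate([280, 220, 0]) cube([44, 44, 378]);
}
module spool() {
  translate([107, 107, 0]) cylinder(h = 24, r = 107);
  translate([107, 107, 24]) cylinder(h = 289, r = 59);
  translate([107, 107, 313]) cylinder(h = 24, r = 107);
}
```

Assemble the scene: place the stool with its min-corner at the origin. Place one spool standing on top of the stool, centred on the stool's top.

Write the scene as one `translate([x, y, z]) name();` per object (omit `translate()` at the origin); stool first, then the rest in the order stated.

stool();
translate([55, 25, 404]) spool();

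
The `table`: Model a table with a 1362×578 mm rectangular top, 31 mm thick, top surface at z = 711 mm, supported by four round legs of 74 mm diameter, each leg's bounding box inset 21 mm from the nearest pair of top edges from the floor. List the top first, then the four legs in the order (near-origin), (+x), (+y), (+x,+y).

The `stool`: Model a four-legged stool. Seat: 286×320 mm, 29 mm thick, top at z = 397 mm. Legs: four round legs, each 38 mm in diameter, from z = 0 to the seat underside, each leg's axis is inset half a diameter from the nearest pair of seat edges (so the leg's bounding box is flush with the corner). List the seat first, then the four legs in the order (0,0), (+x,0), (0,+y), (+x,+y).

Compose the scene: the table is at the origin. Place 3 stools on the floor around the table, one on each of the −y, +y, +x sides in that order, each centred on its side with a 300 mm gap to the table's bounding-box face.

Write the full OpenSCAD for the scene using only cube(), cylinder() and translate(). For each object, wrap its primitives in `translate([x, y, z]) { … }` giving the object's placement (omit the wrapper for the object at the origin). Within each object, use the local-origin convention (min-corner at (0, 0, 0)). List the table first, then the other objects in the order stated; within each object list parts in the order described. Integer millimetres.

translate([0, 0, 680]) cube([1362, 578, 31]);
translate([58, 58, 0]) cylinder(h = 680, r = 37);
translate([1304, 58, 0]) cylinder(h = 680, r = 37);
translate([58, 520, 0]) cylinder(h = 680, r = 37);
translate([1304, 520, 0]) cylinder(h = 680, r = 37);
translate([538, -620, 0]) {
  translate([0, 0, 368]) cube([286, 320, 29]);
  translate([19, 19, 0]) cylinder(h = 368, r = 19);
  translate([267, 19, 0]) cylinder(h = 368, r = 19);
  translate([19, 301, 0]) cylinder(h = 368, r = 19);
  translate([267, 301, 0]) cylinder(h = 368, r = 19);
}
translate([538, 878, 0]) {
  translate([0, 0, 368]) cube([286, 320, 29]);
  translate([19, 19, 0]) cylinder(h = 368, r = 19);
  translate([267, 19, 0]) cylinder(h = 368, r = 19);
  translate([19, 301, 0]) cylinder(h = 368, r = 19);
  translate([267, 301, 0]) cylinder(h = 368, r = 19);
}
translate([1662, 129, 0]) {
  translate([0, 0, 368]) cube([286, 320, 29]);
  translate([19, 19, 0]) cylinder(h = 368, r = 19);
  translate([267, 19, 0]) cylinder(h = 368, r = 19);
  translate([19, 301, 0]) cylinder(h = 368, r = 19);
  translate([267, 301, 0]) cylinder(h = 368, r = 19);
}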